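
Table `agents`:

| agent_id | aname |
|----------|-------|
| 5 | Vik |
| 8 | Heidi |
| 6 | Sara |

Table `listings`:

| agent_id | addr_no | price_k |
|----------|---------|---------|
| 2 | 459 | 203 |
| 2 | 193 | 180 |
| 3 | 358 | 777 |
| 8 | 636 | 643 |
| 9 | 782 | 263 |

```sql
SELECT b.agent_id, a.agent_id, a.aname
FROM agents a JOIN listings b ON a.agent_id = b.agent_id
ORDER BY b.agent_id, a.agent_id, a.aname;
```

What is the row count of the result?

1

INNER JOIN keeps only pairs where the ON condition holds.
Matching on a.agent_id = b.agent_id.
- a row (agent_id=5): no match → dropped.
- a row (agent_id=8): matches 1 b row(s) → 1 output row(s).
- a row (agent_id=6): no match → dropped.
Total: 1 rows.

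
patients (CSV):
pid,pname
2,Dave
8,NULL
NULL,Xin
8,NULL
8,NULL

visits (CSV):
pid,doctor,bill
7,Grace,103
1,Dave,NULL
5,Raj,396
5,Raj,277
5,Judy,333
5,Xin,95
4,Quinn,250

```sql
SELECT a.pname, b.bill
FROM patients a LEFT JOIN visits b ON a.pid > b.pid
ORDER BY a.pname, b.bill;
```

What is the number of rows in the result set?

23

LEFT JOIN keeps every row from `patients`; unmatched rows get NULL for `visits`'s columns.
Matching on a.pid > b.pid. A NULL in a compared column never satisfies the condition.
- a (pid=2) pairs with 1 row(s) of b.
- a (pid=8) pairs with 7 row(s) of b.
- a (pid=NULL) has no partner → padded with NULL.
- a (pid=8) pairs with 7 row(s) of b.
- a (pid=8) pairs with 7 row(s) of b.
Total: 22 matched + 1 padded = 23 rows.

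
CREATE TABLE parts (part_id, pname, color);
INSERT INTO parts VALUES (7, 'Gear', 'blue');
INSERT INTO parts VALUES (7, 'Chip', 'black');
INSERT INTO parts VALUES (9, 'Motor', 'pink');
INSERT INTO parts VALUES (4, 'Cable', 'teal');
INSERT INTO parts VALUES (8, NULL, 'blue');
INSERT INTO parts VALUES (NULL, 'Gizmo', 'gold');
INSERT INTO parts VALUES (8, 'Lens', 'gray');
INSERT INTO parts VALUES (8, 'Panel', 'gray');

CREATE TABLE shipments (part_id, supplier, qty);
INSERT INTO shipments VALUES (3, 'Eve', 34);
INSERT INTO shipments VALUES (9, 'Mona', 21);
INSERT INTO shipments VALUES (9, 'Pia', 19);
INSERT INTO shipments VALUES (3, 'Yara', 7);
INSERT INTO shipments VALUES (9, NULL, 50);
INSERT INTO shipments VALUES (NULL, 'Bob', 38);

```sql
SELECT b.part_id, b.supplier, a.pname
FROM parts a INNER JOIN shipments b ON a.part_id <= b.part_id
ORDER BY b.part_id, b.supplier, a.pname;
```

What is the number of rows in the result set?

21

INNER JOIN keeps only pairs where the ON condition holds.
Matching on a.part_id <= b.part_id. A NULL in a compared column never satisfies the condition.
Matched pairs: 21.
Total: 21 rows.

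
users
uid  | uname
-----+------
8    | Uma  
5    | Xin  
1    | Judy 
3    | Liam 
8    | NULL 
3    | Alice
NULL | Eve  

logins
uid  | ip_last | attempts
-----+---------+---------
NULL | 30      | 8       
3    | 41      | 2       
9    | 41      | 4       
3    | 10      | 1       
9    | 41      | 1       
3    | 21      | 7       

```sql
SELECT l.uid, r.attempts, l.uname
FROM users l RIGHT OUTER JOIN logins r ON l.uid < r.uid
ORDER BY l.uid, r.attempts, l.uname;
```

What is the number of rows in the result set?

RIGHT JOIN keeps every row from `logins`; unmatched rows get NULL for `users`'s columns.
Matching on l.uid < r.uid. A NULL in a compared column never satisfies the condition.
Matched pairs: 15; unmatched r rows kept: 1.
Total: 15 matched + 1 padded = 16 rows.

16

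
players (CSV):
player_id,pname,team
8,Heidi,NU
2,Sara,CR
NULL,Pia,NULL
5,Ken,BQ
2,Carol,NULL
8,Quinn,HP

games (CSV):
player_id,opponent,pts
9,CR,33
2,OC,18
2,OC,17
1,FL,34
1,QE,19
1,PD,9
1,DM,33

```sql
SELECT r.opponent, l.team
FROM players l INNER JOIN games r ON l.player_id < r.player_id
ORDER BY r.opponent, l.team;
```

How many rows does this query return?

5

INNER JOIN keeps only pairs where the ON condition holds.
Matching on l.player_id < r.player_id. A NULL in a compared column never satisfies the condition.
- l row (player_id=8): matches 1 r row(s) → 1 output row(s).
- l row (player_id=2): matches 1 r row(s) → 1 output row(s).
- l row (player_id=NULL): no match → dropped.
- l row (player_id=5): matches 1 r row(s) → 1 output row(s).
- l row (player_id=2): matches 1 r row(s) → 1 output row(s).
- l row (player_id=8): matches 1 r row(s) → 1 output row(s).
Total: 5 rows.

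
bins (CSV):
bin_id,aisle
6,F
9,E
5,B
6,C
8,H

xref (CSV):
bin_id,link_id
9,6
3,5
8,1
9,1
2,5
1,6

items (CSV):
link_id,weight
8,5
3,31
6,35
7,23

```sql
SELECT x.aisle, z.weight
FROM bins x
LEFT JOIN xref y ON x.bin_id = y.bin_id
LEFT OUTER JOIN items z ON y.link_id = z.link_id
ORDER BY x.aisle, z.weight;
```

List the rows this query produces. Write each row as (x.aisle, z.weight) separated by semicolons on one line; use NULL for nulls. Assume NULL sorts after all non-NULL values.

Step 1 — x LEFT JOIN y on bin_id → 6 row(s).
Then LEFT JOIN `items z` on link_id: each of those 6 rows is kept; rows whose y.link_id has no match in z get NULL for z's columns.

(B, NULL); (C, NULL); (E, 35); (E, NULL); (F, NULL); (H, NULL)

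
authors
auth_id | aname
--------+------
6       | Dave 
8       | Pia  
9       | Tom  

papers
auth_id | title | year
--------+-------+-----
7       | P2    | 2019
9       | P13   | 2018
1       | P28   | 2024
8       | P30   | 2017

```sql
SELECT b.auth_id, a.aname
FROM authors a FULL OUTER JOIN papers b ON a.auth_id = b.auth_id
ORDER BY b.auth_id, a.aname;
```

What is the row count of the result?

5

FULL OUTER JOIN keeps every row from both sides; unmatched rows get NULL for the other side's columns.
Matching on a.auth_id = b.auth_id.
- a[0] auth_id=6 → no match; kept with NULLs on the b side.
- a[1] auth_id=8 → 1 match(es) in b → 1 row(s).
- a[2] auth_id=9 → 1 match(es) in b → 1 row(s).
- 2 b row(s) had no a match → kept, a columns NULL.
Total: 2 matched + 3 padded = 5 rows.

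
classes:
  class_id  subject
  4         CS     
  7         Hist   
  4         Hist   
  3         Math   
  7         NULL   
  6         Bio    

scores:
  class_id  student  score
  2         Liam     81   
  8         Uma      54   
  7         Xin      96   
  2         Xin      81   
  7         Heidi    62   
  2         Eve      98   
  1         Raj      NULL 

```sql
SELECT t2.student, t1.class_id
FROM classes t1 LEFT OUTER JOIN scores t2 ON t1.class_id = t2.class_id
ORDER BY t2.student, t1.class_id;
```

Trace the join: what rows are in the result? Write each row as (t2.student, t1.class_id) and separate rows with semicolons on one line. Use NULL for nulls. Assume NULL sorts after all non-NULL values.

LEFT JOIN keeps every row from `classes`; unmatched rows get NULL for `scores`'s columns.
Matching on t1.class_id = t2.class_id.
Matched pairs: 4; unmatched t1 rows kept: 4.

(Heidi, 7); (Heidi, 7); (Xin, 7); (Xin, 7); (NULL, 3); (NULL, 4); (NULL, 4); (NULL, 6)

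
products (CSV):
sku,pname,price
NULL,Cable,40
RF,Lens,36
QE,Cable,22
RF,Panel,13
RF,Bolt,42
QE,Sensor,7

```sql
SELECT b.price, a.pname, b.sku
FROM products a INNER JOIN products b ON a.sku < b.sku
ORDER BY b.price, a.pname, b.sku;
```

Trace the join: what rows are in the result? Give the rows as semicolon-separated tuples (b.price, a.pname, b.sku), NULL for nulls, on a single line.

INNER JOIN keeps only pairs where the ON condition holds.
Matching on a.sku < b.sku. A NULL in a compared column never satisfies the condition.
- sku=NULL: no matching b row, dropped.
- sku=RF: no matching b row, dropped.
- sku=QE: 3 matching b row(s), so 3 row(s) emitted.
- sku=RF: no matching b row, dropped.
- sku=RF: no matching b row, dropped.
- sku=QE: 3 matching b row(s), so 3 row(s) emitted.
After projecting and ordering:
b.price | a.pname | b.sku
13 | Cable | RF
13 | Sensor | RF
36 | Cable | RF
36 | Sensor | RF
42 | Cable | RF
42 | Sensor | RF

(13, Cable, RF); (13, Sensor, RF); (36, Cable, RF); (36, Sensor, RF); (42, Cable, RF); (42, Sensor, RF)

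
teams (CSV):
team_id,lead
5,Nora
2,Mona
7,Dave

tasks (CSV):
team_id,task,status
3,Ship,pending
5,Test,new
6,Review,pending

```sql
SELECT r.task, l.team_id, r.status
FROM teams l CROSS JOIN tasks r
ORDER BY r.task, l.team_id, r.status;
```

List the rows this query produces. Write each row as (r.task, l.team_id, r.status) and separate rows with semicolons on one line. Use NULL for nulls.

(Review, 2, pending); (Review, 5, pending); (Review, 7, pending); (Ship, 2, pending); (Ship, 5, pending); (Ship, 7, pending); (Test, 2, new); (Test, 5, new); (Test, 7, new)

CROSS JOIN pairs every row of `teams` with every row of `tasks`: 3 × 3 = 9 rows.
After projecting and ordering:
r.task | l.team_id | r.status
Review | 2 | pending
Review | 5 | pending
Review | 7 | pending
Ship | 2 | pending
Ship | 5 | pending
Ship | 7 | pending
Test | 2 | new
Test | 5 | new
Test | 7 | new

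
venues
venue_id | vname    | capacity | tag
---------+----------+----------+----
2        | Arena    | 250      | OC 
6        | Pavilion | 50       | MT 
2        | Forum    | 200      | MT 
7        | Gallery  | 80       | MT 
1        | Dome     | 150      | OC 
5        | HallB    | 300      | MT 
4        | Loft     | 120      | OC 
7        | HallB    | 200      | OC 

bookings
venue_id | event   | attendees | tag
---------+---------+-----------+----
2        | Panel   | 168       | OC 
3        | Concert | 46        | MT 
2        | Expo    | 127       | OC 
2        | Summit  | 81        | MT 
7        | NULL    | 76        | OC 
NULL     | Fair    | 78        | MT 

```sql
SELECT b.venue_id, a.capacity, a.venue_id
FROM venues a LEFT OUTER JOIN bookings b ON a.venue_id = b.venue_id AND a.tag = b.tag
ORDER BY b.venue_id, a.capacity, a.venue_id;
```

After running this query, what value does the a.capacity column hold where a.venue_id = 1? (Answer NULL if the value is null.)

150

LEFT JOIN keeps every row from `venues`; unmatched rows get NULL for `bookings`'s columns.
Matching on a.venue_id = b.venue_id AND a.tag = b.tag. A NULL in a compared column never satisfies the condition.
Matched pairs: 4; unmatched a rows kept: 5.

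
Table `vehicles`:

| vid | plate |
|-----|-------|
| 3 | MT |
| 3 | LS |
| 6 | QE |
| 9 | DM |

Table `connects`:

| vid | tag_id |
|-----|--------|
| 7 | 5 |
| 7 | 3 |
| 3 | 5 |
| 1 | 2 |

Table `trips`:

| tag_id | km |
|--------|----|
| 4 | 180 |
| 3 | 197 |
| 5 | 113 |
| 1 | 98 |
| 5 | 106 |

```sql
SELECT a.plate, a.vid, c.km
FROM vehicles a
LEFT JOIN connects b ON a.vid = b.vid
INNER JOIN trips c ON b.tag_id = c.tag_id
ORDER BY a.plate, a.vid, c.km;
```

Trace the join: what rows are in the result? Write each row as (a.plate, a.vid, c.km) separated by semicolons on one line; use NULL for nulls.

Evaluate left to right. First `vehicles a LEFT JOIN connects b` on vid: 4 row(s).
Then INNER JOIN `trips c` on tag_id: keep only rows whose b.tag_id appears in c.

(LS, 3, 106); (LS, 3, 113); (MT, 3, 106); (MT, 3, 113)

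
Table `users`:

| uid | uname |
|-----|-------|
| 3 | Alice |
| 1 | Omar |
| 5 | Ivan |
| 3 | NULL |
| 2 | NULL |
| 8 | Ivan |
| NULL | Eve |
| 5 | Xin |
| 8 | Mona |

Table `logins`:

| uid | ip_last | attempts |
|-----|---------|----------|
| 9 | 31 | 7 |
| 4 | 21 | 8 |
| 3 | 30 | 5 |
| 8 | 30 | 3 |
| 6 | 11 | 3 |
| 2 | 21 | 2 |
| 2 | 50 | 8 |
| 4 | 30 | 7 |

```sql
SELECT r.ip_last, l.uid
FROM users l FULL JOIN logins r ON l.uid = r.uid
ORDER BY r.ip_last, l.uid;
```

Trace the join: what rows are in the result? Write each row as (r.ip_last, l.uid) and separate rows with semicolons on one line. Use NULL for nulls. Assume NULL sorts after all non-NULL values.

(11, NULL); (21, 2); (21, NULL); (30, 3); (30, 3); (30, 8); (30, 8); (30, NULL); (31, NULL); (50, 2); (NULL, 1); (NULL, 5); (NULL, 5); (NULL, NULL)

FULL OUTER JOIN keeps every row from both sides; unmatched rows get NULL for the other side's columns.
Matching on l.uid = r.uid. A NULL in a compared column never satisfies the condition.
- l (uid=3) pairs with 1 row(s) of r.
- l (uid=1) has no partner → padded with NULL.
- l (uid=5) has no partner → padded with NULL.
- l (uid=3) pairs with 1 row(s) of r.
- l (uid=2) pairs with 2 row(s) of r.
- l (uid=8) pairs with 1 row(s) of r.
- l (uid=NULL) has no partner → padded with NULL.
- l (uid=5) has no partner → padded with NULL.
- l (uid=8) pairs with 1 row(s) of r.
- 4 row(s) from r found no l partner → padded with NULL.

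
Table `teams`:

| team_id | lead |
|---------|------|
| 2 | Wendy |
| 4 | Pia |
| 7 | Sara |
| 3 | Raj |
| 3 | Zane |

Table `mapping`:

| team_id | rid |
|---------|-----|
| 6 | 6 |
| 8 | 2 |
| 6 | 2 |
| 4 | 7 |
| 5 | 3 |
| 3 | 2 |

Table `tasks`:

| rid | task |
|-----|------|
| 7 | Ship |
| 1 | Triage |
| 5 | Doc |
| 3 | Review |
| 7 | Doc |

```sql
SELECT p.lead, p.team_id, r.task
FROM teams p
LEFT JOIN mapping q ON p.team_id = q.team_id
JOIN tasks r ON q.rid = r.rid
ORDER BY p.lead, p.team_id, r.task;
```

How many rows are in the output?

Evaluate left to right. First `teams p LEFT JOIN mapping q` on team_id: 5 row(s).
Then INNER JOIN `tasks r` on rid: keep only rows whose q.rid appears in r.
Result: 2 row(s).

2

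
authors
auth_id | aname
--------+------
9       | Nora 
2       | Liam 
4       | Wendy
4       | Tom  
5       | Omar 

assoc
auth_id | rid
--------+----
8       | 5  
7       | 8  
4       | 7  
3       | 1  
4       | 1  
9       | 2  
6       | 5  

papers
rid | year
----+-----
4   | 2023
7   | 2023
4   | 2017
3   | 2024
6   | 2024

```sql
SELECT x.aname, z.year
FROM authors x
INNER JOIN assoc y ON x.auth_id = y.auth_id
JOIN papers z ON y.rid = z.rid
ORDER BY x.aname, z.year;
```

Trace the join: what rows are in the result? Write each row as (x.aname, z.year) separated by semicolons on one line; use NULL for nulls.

Step 1 — x INNER JOIN y on auth_id → 5 row(s).
Then INNER JOIN `papers z` on rid: keep only rows whose y.rid appears in z.

(Tom, 2023); (Wendy, 2023)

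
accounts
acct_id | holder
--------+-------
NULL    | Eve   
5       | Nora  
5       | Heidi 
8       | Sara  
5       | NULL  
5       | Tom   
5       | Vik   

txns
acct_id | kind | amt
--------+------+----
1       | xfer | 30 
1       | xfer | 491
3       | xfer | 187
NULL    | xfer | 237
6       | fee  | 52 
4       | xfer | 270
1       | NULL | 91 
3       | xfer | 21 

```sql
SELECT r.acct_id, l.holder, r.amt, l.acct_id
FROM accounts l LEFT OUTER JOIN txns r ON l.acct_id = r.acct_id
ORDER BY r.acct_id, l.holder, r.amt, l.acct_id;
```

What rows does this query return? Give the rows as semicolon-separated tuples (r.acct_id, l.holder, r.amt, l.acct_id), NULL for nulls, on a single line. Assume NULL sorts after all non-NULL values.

(NULL, Eve, NULL, NULL); (NULL, Heidi, NULL, 5); (NULL, Nora, NULL, 5); (NULL, Sara, NULL, 8); (NULL, Tom, NULL, 5); (NULL, Vik, NULL, 5); (NULL, NULL, NULL, 5)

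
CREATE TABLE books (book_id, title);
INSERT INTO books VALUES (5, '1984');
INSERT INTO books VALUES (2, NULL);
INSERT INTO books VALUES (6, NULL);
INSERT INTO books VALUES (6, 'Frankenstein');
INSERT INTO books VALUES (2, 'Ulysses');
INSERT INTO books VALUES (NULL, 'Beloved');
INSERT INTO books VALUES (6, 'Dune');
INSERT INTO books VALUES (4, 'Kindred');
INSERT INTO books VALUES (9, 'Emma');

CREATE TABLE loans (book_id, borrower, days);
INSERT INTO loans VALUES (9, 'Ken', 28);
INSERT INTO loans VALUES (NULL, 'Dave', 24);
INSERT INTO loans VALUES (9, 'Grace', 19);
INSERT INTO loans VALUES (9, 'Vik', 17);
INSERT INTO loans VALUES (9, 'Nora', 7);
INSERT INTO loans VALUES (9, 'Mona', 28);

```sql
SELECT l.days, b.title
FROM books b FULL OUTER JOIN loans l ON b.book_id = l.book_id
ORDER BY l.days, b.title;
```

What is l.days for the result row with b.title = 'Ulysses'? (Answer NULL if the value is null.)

NULL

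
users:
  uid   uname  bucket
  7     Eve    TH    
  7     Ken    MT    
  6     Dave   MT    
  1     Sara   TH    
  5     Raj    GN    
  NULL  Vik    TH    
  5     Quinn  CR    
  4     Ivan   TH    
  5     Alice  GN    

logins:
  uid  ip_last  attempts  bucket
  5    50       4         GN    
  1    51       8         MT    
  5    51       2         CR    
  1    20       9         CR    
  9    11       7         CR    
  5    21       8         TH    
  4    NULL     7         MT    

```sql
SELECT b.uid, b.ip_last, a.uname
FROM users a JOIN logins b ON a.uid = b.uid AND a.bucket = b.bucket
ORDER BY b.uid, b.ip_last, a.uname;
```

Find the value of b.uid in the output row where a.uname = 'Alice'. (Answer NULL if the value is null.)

5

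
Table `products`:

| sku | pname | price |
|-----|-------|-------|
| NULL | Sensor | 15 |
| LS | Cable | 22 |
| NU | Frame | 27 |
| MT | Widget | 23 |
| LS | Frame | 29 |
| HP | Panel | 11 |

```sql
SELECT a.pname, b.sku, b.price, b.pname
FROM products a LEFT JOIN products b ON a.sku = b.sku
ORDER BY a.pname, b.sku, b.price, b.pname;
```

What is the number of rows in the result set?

8

LEFT JOIN keeps every row from `products a`; unmatched rows get NULL for `products b`'s columns.
Matching on a.sku = b.sku. A NULL in a compared column never satisfies the condition.
Matched pairs: 7; unmatched a rows kept: 1.
Total: 7 matched + 1 padded = 8 rows.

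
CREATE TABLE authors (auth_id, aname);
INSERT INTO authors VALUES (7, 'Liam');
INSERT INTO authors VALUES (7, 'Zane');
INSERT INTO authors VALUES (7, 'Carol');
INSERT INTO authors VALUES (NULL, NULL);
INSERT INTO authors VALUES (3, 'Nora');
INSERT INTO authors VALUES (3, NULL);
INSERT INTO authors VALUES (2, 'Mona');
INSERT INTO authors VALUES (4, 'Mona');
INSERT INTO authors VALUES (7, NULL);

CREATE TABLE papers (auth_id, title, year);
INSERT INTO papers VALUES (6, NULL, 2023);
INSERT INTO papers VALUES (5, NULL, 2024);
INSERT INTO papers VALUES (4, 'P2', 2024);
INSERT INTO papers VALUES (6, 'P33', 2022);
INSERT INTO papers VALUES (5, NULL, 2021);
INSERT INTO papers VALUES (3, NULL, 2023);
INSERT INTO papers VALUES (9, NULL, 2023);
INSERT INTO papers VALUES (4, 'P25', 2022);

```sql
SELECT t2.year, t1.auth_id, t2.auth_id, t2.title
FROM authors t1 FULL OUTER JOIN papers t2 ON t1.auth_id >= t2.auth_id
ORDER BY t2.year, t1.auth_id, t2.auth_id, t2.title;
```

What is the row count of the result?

FULL OUTER JOIN keeps every row from both sides; unmatched rows get NULL for the other side's columns.
Matching on t1.auth_id >= t2.auth_id. A NULL in a compared column never satisfies the condition.
Matched pairs: 33; unmatched t1 rows kept: 2; unmatched t2 rows kept: 1.
Total: 33 matched + 3 padded = 36 rows.

36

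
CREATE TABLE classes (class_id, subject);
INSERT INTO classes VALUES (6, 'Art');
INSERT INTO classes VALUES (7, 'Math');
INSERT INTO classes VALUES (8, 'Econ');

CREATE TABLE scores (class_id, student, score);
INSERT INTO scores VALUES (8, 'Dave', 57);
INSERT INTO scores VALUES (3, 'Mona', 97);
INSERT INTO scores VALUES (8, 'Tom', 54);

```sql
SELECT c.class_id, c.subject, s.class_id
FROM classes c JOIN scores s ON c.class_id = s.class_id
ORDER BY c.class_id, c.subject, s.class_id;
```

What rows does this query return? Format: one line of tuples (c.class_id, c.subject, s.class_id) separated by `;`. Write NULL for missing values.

INNER JOIN keeps only pairs where the ON condition holds.
Matching on c.class_id = s.class_id.
Matched pairs: 2.

(8, Econ, 8); (8, Econ, 8)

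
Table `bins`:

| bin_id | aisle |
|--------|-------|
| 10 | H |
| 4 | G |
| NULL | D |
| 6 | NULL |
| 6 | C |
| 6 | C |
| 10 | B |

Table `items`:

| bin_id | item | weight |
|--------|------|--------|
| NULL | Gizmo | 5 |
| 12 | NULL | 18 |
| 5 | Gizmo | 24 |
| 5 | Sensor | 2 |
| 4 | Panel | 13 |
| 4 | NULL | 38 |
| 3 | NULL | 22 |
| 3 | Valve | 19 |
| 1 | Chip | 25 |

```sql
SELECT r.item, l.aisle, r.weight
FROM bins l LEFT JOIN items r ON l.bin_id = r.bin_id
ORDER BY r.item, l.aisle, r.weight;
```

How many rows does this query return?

8

LEFT JOIN keeps every row from `bins`; unmatched rows get NULL for `items`'s columns.
Matching on l.bin_id = r.bin_id. A NULL in a compared column never satisfies the condition.
- bin_id=10: no r row matches, row kept with r columns NULL.
- bin_id=4: 2 matching r row(s), so 2 row(s) emitted.
- bin_id=NULL: no r row matches, row kept with r columns NULL.
- bin_id=6: no r row matches, row kept with r columns NULL.
- bin_id=6: no r row matches, row kept with r columns NULL.
- bin_id=6: no r row matches, row kept with r columns NULL.
- bin_id=10: no r row matches, row kept with r columns NULL.
Total: 2 matched + 6 padded = 8 rows.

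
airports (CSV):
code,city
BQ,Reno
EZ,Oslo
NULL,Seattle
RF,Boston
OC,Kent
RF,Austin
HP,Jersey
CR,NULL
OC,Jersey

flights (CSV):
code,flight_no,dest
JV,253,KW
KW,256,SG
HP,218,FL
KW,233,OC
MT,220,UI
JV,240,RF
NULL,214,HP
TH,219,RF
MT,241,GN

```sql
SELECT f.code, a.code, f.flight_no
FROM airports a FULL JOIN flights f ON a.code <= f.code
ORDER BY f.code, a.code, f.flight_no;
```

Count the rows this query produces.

38

FULL OUTER JOIN keeps every row from both sides; unmatched rows get NULL for the other side's columns.
Matching on a.code <= f.code. A NULL in a compared column never satisfies the condition.
Matched pairs: 36; unmatched a rows kept: 1; unmatched f rows kept: 1.
Total: 36 matched + 2 padded = 38 rows.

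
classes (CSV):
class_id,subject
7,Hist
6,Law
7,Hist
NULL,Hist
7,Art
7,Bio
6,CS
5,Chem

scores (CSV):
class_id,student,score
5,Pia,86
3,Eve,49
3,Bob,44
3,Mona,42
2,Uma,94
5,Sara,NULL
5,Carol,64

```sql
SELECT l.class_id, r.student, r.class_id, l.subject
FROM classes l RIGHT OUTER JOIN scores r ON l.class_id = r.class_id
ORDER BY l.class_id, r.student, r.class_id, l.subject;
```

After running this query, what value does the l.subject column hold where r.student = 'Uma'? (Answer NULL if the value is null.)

NULL

RIGHT JOIN keeps every row from `scores`; unmatched rows get NULL for `classes`'s columns.
Matching on l.class_id = r.class_id. A NULL in a compared column never satisfies the condition.
- l row (class_id=7): no match.
- l row (class_id=6): no match.
- l row (class_id=7): no match.
- l row (class_id=NULL): no match.
- l row (class_id=7): no match.
- l row (class_id=7): no match.
- l row (class_id=6): no match.
- l row (class_id=5): matches 3 r row(s) → 3 output row(s).
- 4 row(s) from r found no l partner → padded with NULL.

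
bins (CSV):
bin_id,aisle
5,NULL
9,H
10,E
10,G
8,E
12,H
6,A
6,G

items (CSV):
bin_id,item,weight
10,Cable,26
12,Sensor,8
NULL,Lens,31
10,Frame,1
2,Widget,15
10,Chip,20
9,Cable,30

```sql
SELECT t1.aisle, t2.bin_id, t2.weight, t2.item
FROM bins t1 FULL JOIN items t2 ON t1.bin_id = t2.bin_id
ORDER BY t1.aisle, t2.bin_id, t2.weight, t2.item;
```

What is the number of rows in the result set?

14

FULL OUTER JOIN keeps every row from both sides; unmatched rows get NULL for the other side's columns.
Matching on t1.bin_id = t2.bin_id. A NULL in a compared column never satisfies the condition.
Matched pairs: 8; unmatched t1 rows kept: 4; unmatched t2 rows kept: 2.
Total: 8 matched + 6 padded = 14 rows.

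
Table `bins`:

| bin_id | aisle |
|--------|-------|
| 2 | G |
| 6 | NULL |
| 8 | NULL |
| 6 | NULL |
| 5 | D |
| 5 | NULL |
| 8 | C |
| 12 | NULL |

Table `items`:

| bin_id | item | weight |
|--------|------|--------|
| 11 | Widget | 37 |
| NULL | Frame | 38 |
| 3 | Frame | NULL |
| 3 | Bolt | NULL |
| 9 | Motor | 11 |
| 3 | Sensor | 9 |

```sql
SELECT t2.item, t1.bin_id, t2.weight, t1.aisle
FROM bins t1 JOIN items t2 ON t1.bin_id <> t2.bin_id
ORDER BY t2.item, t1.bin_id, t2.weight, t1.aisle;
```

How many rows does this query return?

INNER JOIN keeps only pairs where the ON condition holds.
Matching on t1.bin_id <> t2.bin_id. A NULL in a compared column never satisfies the condition.
Matched pairs: 40.
Total: 40 rows.

40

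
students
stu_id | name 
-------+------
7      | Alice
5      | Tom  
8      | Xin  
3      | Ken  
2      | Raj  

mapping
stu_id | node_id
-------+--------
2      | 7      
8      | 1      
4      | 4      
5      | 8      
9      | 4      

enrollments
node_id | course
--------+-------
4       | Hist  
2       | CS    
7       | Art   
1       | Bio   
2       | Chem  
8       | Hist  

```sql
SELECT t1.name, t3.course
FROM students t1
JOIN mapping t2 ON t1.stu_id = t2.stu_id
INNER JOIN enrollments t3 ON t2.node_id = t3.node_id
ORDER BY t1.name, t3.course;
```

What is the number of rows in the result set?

Evaluate left to right. First `students t1 INNER JOIN mapping t2` on stu_id: 3 row(s).
Then INNER JOIN `enrollments t3` on node_id: keep only rows whose t2.node_id appears in t3.
Result: 3 row(s).

3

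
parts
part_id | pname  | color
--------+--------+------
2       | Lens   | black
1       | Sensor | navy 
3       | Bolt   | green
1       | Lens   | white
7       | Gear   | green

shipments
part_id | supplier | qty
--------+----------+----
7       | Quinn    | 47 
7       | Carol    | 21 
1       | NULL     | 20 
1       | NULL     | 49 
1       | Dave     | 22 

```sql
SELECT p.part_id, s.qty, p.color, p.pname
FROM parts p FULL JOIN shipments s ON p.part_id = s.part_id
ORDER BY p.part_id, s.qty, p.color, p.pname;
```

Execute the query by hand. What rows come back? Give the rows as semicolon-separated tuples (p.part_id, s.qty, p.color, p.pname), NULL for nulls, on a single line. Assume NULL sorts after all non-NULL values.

(1, 20, navy, Sensor); (1, 20, white, Lens); (1, 22, navy, Sensor); (1, 22, white, Lens); (1, 49, navy, Sensor); (1, 49, white, Lens); (2, NULL, black, Lens); (3, NULL, green, Bolt); (7, 21, green, Gear); (7, 47, green, Gear)

FULL OUTER JOIN keeps every row from both sides; unmatched rows get NULL for the other side's columns.
Matching on p.part_id = s.part_id.
Matched pairs: 8; unmatched p rows kept: 2; unmatched s rows kept: 0.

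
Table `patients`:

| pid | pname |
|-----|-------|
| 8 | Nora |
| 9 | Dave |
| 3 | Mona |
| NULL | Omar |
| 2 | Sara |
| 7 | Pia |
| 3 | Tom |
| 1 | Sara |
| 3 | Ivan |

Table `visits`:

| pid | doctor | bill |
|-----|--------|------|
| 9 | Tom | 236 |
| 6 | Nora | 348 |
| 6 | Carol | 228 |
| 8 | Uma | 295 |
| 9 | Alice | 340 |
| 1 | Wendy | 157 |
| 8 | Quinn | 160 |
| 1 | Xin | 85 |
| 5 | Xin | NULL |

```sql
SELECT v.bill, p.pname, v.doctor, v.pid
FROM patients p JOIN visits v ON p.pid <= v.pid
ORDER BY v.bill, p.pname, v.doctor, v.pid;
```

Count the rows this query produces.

47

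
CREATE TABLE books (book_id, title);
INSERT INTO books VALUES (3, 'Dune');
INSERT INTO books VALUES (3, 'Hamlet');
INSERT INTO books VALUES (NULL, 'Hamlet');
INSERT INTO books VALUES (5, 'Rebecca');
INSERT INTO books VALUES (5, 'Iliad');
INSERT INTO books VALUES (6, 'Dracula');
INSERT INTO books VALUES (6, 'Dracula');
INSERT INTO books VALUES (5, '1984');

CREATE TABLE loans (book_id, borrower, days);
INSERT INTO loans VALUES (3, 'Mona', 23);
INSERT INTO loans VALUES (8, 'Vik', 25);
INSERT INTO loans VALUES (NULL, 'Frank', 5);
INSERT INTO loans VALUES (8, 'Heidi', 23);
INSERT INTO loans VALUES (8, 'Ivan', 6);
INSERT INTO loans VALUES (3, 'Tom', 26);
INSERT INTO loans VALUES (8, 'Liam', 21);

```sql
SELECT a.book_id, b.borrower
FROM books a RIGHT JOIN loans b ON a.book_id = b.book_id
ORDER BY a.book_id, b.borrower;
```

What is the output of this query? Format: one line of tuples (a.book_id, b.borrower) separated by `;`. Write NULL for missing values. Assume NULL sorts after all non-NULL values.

(3, Mona); (3, Mona); (3, Tom); (3, Tom); (NULL, Frank); (NULL, Heidi); (NULL, Ivan); (NULL, Liam); (NULL, Vik)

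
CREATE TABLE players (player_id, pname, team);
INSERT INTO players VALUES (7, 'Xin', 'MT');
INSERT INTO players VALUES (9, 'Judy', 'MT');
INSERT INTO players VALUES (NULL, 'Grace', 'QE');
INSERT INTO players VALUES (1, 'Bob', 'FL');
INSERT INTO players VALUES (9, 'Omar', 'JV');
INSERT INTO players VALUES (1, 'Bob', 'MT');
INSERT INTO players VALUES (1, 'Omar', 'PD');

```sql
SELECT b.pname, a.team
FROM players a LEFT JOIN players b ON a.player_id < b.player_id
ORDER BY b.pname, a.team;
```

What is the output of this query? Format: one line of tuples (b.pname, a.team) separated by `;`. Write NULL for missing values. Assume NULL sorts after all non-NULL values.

(Judy, FL); (Judy, MT); (Judy, MT); (Judy, PD); (Omar, FL); (Omar, MT); (Omar, MT); (Omar, PD); (Xin, FL); (Xin, MT); (Xin, PD); (NULL, JV); (NULL, MT); (NULL, QE)

LEFT JOIN keeps every row from `players a`; unmatched rows get NULL for `players b`'s columns.
Matching on a.player_id < b.player_id. A NULL in a compared column never satisfies the condition.
- a (player_id=7) pairs with 2 row(s) of b.
- a (player_id=9) has no partner → padded with NULL.
- a (player_id=NULL) has no partner → padded with NULL.
- a (player_id=1) pairs with 3 row(s) of b.
- a (player_id=9) has no partner → padded with NULL.
- a (player_id=1) pairs with 3 row(s) of b.
- a (player_id=1) pairs with 3 row(s) of b.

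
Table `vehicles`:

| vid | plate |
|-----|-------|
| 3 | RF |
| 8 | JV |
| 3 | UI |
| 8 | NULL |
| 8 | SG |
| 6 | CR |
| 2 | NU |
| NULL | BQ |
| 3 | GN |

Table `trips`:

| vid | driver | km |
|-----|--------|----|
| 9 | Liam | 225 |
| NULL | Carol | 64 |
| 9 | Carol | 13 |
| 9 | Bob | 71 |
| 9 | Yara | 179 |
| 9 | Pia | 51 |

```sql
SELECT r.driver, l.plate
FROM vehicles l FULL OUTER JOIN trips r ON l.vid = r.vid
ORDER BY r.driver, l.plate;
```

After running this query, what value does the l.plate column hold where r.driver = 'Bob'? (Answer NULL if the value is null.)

FULL OUTER JOIN keeps every row from both sides; unmatched rows get NULL for the other side's columns.
Matching on l.vid = r.vid. A NULL in a compared column never satisfies the condition.
- vid=3: no r row matches, row kept with r columns NULL.
- vid=8: no r row matches, row kept with r columns NULL.
- vid=3: no r row matches, row kept with r columns NULL.
- vid=8: no r row matches, row kept with r columns NULL.
- vid=8: no r row matches, row kept with r columns NULL.
- vid=6: no r row matches, row kept with r columns NULL.
- vid=2: no r row matches, row kept with r columns NULL.
- vid=NULL: no r row matches, row kept with r columns NULL.
- vid=3: no r row matches, row kept with r columns NULL.
- 6 row(s) from r found no l partner → padded with NULL.

NULL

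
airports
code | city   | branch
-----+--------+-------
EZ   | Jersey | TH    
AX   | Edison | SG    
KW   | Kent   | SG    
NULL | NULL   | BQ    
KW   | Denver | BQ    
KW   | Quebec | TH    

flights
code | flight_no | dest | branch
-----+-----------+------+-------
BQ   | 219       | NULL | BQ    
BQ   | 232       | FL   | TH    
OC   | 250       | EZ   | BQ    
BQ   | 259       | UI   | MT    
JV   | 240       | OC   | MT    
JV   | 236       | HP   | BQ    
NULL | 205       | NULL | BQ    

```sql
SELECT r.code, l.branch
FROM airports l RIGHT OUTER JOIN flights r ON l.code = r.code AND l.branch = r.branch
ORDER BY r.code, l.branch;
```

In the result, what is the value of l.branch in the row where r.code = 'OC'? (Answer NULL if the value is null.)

RIGHT JOIN keeps every row from `flights`; unmatched rows get NULL for `airports`'s columns.
Matching on l.code = r.code AND l.branch = r.branch. A NULL in a compared column never satisfies the condition.
- l[0] code=EZ, branch=TH → no match.
- l[1] code=AX, branch=SG → no match.
- l[2] code=KW, branch=SG → no match.
- l[3] code=NULL, branch=BQ → no match.
- l[4] code=KW, branch=BQ → no match.
- l[5] code=KW, branch=TH → no match.
- plus 7 unmatched r row(s), each kept with NULL l columns.

NULL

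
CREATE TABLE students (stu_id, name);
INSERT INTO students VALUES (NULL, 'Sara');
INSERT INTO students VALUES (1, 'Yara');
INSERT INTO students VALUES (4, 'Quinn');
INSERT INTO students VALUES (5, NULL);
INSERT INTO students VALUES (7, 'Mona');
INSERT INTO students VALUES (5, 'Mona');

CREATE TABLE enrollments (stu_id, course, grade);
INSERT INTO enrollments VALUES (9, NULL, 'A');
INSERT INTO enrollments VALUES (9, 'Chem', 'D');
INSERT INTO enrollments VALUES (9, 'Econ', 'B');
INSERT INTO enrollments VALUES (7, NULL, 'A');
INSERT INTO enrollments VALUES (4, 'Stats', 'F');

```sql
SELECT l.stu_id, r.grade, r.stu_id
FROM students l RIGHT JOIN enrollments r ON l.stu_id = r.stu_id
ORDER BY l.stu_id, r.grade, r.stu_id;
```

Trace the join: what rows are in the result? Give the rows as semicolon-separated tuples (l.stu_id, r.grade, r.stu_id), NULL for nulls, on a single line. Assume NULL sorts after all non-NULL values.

(4, F, 4); (7, A, 7); (NULL, A, 9); (NULL, B, 9); (NULL, D, 9)

RIGHT JOIN keeps every row from `enrollments`; unmatched rows get NULL for `students`'s columns.
Matching on l.stu_id = r.stu_id. A NULL in a compared column never satisfies the condition.
- stu_id=NULL: no matching r row.
- stu_id=1: no matching r row.
- stu_id=4: 1 matching r row(s), so 1 row(s) emitted.
- stu_id=5: no matching r row.
- stu_id=7: 1 matching r row(s), so 1 row(s) emitted.
- stu_id=5: no matching r row.
- 3 r row(s) had no l match → kept, l columns NULL.
After projecting and ordering:
l.stu_id | r.grade | r.stu_id
4 | F | 4
7 | A | 7
NULL | A | 9
NULL | B | 9
NULL | D | 9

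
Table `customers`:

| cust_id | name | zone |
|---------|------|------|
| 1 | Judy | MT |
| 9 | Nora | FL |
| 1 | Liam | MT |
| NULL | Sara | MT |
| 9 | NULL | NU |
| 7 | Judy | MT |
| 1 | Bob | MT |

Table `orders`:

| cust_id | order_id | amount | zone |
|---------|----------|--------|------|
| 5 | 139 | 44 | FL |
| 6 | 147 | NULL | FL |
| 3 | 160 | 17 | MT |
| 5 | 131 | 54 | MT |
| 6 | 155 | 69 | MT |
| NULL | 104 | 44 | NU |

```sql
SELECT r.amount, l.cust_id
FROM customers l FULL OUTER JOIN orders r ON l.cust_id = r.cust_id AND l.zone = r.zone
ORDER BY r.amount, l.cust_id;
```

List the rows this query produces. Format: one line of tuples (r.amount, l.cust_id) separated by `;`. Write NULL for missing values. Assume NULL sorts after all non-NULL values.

FULL OUTER JOIN keeps every row from both sides; unmatched rows get NULL for the other side's columns.
Matching on l.cust_id = r.cust_id AND l.zone = r.zone. A NULL in a compared column never satisfies the condition.
Matched pairs: 0; unmatched l rows kept: 7; unmatched r rows kept: 6.

(17, NULL); (44, NULL); (44, NULL); (54, NULL); (69, NULL); (NULL, 1); (NULL, 1); (NULL, 1); (NULL, 7); (NULL, 9); (NULL, 9); (NULL, NULL); (NULL, NULL)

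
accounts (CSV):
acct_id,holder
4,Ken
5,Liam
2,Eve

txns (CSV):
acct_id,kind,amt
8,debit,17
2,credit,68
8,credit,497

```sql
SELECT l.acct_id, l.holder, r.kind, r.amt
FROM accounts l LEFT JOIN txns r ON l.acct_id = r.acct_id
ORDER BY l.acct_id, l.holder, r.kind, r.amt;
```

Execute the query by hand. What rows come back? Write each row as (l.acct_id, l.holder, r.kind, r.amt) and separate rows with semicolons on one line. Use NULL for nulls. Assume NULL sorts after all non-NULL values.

LEFT JOIN keeps every row from `accounts`; unmatched rows get NULL for `txns`'s columns.
Matching on l.acct_id = r.acct_id.
Matched pairs: 1; unmatched l rows kept: 2.

(2, Eve, credit, 68); (4, Ken, NULL, NULL); (5, Liam, NULL, NULL)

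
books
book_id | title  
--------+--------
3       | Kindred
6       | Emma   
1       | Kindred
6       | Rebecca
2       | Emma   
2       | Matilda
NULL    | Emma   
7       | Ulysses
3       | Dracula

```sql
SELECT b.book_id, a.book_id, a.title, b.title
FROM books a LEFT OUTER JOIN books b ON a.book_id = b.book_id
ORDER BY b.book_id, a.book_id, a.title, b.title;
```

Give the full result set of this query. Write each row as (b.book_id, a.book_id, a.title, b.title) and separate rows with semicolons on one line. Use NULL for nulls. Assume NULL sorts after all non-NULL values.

LEFT JOIN keeps every row from `books a`; unmatched rows get NULL for `books b`'s columns.
Matching on a.book_id = b.book_id. A NULL in a compared column never satisfies the condition.
- a[0] book_id=3 → 2 match(es) in b → 2 row(s).
- a[1] book_id=6 → 2 match(es) in b → 2 row(s).
- a[2] book_id=1 → 1 match(es) in b → 1 row(s).
- a[3] book_id=6 → 2 match(es) in b → 2 row(s).
- a[4] book_id=2 → 2 match(es) in b → 2 row(s).
- a[5] book_id=2 → 2 match(es) in b → 2 row(s).
- a[6] book_id=NULL → no match; kept with NULLs on the b side.
- a[7] book_id=7 → 1 match(es) in b → 1 row(s).
- a[8] book_id=3 → 2 match(es) in b → 2 row(s).

(1, 1, Kindred, Kindred); (2, 2, Emma, Emma); (2, 2, Emma, Matilda); (2, 2, Matilda, Emma); (2, 2, Matilda, Matilda); (3, 3, Dracula, Dracula); (3, 3, Dracula, Kindred); (3, 3, Kindred, Dracula); (3, 3, Kindred, Kindred); (6, 6, Emma, Emma); (6, 6, Emma, Rebecca); (6, 6, Rebecca, Emma); (6, 6, Rebecca, Rebecca); (7, 7, Ulysses, Ulysses); (NULL, NULL, Emma, NULL)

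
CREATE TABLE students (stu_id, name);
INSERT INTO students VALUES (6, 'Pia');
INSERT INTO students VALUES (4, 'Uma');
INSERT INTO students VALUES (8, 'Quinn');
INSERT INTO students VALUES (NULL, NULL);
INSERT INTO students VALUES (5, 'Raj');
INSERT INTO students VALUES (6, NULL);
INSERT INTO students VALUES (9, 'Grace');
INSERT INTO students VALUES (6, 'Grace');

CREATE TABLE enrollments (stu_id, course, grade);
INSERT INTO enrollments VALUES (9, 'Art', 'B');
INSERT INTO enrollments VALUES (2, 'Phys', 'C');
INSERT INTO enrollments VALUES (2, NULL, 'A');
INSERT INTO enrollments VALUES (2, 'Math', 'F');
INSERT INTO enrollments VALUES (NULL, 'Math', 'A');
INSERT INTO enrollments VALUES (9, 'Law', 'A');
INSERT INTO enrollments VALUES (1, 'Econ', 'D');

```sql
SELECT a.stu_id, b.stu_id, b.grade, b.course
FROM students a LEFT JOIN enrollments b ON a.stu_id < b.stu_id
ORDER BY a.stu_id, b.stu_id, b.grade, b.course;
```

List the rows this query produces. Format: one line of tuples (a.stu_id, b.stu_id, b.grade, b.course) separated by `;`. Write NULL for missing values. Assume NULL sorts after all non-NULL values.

(4, 9, A, Law); (4, 9, B, Art); (5, 9, A, Law); (5, 9, B, Art); (6, 9, A, Law); (6, 9, A, Law); (6, 9, A, Law); (6, 9, B, Art); (6, 9, B, Art); (6, 9, B, Art); (8, 9, A, Law); (8, 9, B, Art); (9, NULL, NULL, NULL); (NULL, NULL, NULL, NULL)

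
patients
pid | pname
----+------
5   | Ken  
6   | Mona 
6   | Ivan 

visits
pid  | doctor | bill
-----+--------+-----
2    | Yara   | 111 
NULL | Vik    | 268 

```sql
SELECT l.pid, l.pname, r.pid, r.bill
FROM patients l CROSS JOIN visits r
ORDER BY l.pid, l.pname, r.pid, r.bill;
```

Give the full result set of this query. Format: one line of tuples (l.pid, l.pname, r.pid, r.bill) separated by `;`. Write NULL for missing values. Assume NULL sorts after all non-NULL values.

(5, Ken, 2, 111); (5, Ken, NULL, 268); (6, Ivan, 2, 111); (6, Ivan, NULL, 268); (6, Mona, 2, 111); (6, Mona, NULL, 268)

CROSS JOIN pairs every row of `patients` with every row of `visits`: 3 × 2 = 6 rows.
After projecting and ordering:
l.pid | l.pname | r.pid | r.bill
5 | Ken | 2 | 111
5 | Ken | NULL | 268
6 | Ivan | 2 | 111
6 | Ivan | NULL | 268
6 | Mona | 2 | 111
6 | Mona | NULL | 268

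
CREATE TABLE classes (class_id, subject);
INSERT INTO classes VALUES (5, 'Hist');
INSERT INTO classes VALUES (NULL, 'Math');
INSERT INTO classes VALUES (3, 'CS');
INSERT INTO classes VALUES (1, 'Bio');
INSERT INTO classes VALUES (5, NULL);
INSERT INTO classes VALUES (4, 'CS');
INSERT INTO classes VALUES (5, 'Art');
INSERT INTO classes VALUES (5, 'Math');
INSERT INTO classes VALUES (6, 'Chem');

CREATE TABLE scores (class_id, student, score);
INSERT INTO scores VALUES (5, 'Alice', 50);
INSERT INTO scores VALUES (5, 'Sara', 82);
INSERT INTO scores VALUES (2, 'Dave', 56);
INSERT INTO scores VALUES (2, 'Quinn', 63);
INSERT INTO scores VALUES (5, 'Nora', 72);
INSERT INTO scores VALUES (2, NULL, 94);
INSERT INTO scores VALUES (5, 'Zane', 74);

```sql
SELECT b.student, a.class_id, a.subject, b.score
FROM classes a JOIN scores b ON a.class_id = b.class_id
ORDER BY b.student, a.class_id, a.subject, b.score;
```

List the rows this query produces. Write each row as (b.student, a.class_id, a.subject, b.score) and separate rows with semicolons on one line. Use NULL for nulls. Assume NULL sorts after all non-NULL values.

INNER JOIN keeps only pairs where the ON condition holds.
Matching on a.class_id = b.class_id. A NULL in a compared column never satisfies the condition.
Matched pairs: 16.

(Alice, 5, Art, 50); (Alice, 5, Hist, 50); (Alice, 5, Math, 50); (Alice, 5, NULL, 50); (Nora, 5, Art, 72); (Nora, 5, Hist, 72); (Nora, 5, Math, 72); (Nora, 5, NULL, 72); (Sara, 5, Art, 82); (Sara, 5, Hist, 82); (Sara, 5, Math, 82); (Sara, 5, NULL, 82); (Zane, 5, Art, 74); (Zane, 5, Hist, 74); (Zane, 5, Math, 74); (Zane, 5, NULL, 74)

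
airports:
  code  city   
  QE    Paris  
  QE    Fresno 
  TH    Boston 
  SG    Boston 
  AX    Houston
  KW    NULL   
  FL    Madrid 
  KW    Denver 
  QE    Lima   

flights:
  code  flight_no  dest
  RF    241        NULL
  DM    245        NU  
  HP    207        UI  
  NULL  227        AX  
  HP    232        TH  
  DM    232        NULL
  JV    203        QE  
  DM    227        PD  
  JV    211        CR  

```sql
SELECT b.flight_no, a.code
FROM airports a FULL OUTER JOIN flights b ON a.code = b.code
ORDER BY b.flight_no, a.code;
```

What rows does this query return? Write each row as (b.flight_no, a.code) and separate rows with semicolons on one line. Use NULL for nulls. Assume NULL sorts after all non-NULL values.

(203, NULL); (207, NULL); (211, NULL); (227, NULL); (227, NULL); (232, NULL); (232, NULL); (241, NULL); (245, NULL); (NULL, AX); (NULL, FL); (NULL, KW); (NULL, KW); (NULL, QE); (NULL, QE); (NULL, QE); (NULL, SG); (NULL, TH)

FULL OUTER JOIN keeps every row from both sides; unmatched rows get NULL for the other side's columns.
Matching on a.code = b.code. A NULL in a compared column never satisfies the condition.
- a (code=QE) has no partner → padded with NULL.
- a (code=QE) has no partner → padded with NULL.
- a (code=TH) has no partner → padded with NULL.
- a (code=SG) has no partner → padded with NULL.
- a (code=AX) has no partner → padded with NULL.
- a (code=KW) has no partner → padded with NULL.
- a (code=FL) has no partner → padded with NULL.
- a (code=KW) has no partner → padded with NULL.
- a (code=QE) has no partner → padded with NULL.
- plus 9 unmatched b row(s), each kept with NULL a columns.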